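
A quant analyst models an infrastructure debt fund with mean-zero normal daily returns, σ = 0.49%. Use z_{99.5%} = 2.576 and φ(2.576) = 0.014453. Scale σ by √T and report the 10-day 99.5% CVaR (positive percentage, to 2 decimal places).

4.48%

σ_{10d} = 0.49% × √10 = 1.550%.
ES multiplier = φ(z)/(1−α) = 0.014453/0.005 = 2.891.
ES = 1.550% × 2.891 = 4.481%.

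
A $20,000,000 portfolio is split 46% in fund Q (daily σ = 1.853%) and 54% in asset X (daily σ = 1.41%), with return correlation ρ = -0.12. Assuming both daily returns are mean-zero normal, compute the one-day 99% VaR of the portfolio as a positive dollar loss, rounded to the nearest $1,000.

σ_p² = 0.46²·1.853² + 0.54²·1.41² + 2·-0.12·0.46·0.54·1.853·1.41 = 1.1505 (%²).
σ_p = √1.1505 = 1.073%.
At 99%, z = 2.326.
VaR = 2.326 × 1.073% = 2.496%; on $20,000,000 that is $499,200.

$499,000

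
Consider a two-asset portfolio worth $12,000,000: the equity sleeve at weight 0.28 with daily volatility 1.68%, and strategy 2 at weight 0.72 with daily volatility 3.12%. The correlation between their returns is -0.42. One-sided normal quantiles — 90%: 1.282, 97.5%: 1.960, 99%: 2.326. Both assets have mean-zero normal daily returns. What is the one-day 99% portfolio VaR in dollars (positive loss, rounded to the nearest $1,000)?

$584,000

σ_p² = 0.28²·1.68² + 0.72²·3.12² + 2·-0.42·0.28·0.72·1.68·3.12 = 4.3800 (%²).
σ_p = √4.3800 = 2.093%.
VaR = 2.326 × 2.093% = 4.868%; on $12,000,000 that is $584,160.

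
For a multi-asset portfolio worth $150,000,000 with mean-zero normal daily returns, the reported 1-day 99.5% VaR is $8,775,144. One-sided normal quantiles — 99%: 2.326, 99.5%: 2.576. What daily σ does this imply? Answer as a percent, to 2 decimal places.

VaR as a fraction: $8,775,144 / $150,000,000 = 5.850%.
σ = VaR / z = 5.850% / 2.576 = 2.271%.

2.27%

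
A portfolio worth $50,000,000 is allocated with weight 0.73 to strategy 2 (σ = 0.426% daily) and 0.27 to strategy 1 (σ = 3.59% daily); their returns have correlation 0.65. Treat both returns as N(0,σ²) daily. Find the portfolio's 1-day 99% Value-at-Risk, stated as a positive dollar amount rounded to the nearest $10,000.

σ_p² = 0.73²·0.426² + 0.27²·3.59² + 2·0.65·0.73·0.27·0.426·3.59 = 1.4281 (%²).
σ_p = √1.4281 = 1.195%.
At 99%, z = 2.326.
VaR = 2.326 × 1.195% = 2.780%; on $50,000,000 that is $1,390,000.

$1,390,000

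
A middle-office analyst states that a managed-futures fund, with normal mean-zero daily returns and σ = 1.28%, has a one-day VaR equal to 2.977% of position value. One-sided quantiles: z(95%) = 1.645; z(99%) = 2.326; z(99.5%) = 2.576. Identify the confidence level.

Implied z = VaR/σ = 2.977 / 1.28 = 2.326.
This matches z(99%) = 2.326.

99%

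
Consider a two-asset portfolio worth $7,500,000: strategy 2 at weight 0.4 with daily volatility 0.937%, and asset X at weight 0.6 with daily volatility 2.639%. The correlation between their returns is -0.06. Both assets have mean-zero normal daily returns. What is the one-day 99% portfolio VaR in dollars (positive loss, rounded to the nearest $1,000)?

$280,000

σ_p² = 0.4²·0.937² + 0.6²·2.639² + 2·-0.06·0.4·0.6·0.937·2.639 = 2.5764 (%²).
σ_p = √2.5764 = 1.605%.
At 99%, z = 2.326.
VaR = 2.326 × 1.605% = 3.733%; on $7,500,000 that is $279,975.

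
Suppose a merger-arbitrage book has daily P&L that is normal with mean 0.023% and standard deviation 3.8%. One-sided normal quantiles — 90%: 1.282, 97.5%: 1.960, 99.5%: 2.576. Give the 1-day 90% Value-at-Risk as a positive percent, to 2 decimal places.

VaR = −μ + z·σ = −(0.023%) + 1.282 × 3.8% = 4.849%.

4.85%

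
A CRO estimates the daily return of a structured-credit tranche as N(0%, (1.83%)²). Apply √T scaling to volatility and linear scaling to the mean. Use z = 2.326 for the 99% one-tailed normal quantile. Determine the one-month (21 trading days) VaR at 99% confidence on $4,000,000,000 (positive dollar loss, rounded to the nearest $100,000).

$780,200,000

σ_{21d} = 1.83% × √21 = 8.386%.
VaR = 2.326 × 8.386% = 19.506%.
On $4,000,000,000: 0.19506 × $4,000,000,000 = $780,240,000.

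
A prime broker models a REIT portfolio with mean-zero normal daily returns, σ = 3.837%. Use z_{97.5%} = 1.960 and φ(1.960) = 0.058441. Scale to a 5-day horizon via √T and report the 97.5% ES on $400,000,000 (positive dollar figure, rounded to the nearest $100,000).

$80,200,000

σ_{5d} = 3.837% × √5 = 8.580%.
ES multiplier = φ(z)/(1−α) = 0.058441/0.025 = 2.338.
ES = 8.580% × 2.338 = 20.060%; on $400,000,000: $80,240,000.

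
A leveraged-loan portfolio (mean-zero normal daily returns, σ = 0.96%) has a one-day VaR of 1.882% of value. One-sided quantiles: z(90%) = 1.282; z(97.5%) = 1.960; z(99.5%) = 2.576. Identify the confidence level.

Implied z = VaR/σ = 1.882 / 0.96 = 1.960.
This matches z(97.5%) = 1.960.

97.5%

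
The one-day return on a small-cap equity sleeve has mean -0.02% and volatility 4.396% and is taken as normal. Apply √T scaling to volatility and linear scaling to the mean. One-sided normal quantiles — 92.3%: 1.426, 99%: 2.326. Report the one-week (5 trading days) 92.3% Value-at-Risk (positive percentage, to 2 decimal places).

14.12%

σ_{5d} = 4.396% × √5 = 9.830%; μ_{5d} = 5 × -0.02% = -0.100%.
VaR = −(-0.100%) + 1.426 × 9.830% = 14.118%.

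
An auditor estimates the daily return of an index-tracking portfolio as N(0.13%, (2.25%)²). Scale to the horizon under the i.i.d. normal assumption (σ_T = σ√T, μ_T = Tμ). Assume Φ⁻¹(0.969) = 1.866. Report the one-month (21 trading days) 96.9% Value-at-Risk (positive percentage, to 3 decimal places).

16.510%

σ_{21d} = 2.25% × √21 = 10.311%; μ_{21d} = 21 × 0.13% = 2.730%.
VaR = −(2.730%) + 1.866 × 10.311% = 16.510%.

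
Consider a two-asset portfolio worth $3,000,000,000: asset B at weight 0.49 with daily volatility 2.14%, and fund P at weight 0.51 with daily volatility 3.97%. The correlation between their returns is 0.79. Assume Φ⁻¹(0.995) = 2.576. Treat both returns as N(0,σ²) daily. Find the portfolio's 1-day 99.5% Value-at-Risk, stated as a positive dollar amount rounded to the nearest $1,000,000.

$226,000,000

σ_p² = 0.49²·2.14² + 0.51²·3.97² + 2·0.79·0.49·0.51·2.14·3.97 = 8.5535 (%²).
σ_p = √8.5535 = 2.925%.
VaR = 2.576 × 2.925% = 7.535%; on $3,000,000,000 that is $226,050,000.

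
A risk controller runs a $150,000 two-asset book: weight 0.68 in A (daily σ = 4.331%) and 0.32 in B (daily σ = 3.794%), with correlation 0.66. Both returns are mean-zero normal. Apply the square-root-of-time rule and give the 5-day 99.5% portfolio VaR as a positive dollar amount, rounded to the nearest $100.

$33,300

σ_p = √(0.68²·4.331² + 0.32²·3.794² + 2·0.66·0.68·0.32·4.331·3.794) = 3.856%.
σ_{5d} = 3.856% × √5 = 8.622%.
z(99.5%) = 2.576.
VaR = 2.576 × 8.622% = 22.210%; on $150,000 that is $33,315.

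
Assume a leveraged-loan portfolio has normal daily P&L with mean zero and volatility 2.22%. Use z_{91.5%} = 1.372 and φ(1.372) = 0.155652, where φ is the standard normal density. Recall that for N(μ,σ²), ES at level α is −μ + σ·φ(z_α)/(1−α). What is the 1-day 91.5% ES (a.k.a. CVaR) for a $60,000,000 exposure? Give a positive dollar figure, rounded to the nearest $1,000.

$2,439,000

Tail multiplier: φ(z)/(1−α) = 0.155652 / 0.085 = 1.831.
ES = 2.22% × 1.831 = 4.065%.
On $60,000,000: 0.04065 × $60,000,000 = $2,439,000.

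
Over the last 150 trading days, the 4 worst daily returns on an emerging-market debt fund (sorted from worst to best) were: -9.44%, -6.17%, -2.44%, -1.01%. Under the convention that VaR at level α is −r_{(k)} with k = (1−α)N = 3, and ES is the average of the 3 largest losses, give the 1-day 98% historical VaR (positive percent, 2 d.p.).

k = 3; the 3rd lowest return is -2.44%, so VaR = 2.44%.

2.44%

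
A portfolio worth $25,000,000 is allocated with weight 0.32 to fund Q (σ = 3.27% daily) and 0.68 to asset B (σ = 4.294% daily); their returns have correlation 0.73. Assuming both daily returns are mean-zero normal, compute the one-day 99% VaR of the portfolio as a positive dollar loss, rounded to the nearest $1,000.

$2,182,000

σ_p² = 0.32²·3.27² + 0.68²·4.294² + 2·0.73·0.32·0.68·3.27·4.294 = 14.0818 (%²).
σ_p = √14.0818 = 3.753%.
At 99%, z = 2.326.
VaR = 2.326 × 3.753% = 8.729%; on $25,000,000 that is $2,182,250.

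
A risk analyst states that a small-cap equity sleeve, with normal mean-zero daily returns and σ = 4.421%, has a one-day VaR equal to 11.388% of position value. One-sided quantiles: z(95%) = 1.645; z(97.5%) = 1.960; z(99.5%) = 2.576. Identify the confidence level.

99.5%

Implied z = VaR/σ = 11.388 / 4.421 = 2.576.
This matches z(99.5%) = 2.576.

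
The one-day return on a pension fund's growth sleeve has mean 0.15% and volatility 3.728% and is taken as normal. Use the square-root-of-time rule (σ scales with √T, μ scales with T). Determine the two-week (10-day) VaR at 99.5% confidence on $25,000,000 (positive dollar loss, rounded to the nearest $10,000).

$7,220,000

At 99.5%, z = 2.576.
σ_{10d} = 3.728% × √10 = 11.789%; μ_{10d} = 10 × 0.15% = 1.500%.
VaR = −(1.500%) + 2.576 × 11.789% = 28.868%.
On $25,000,000: 0.28868 × $25,000,000 = $7,217,000.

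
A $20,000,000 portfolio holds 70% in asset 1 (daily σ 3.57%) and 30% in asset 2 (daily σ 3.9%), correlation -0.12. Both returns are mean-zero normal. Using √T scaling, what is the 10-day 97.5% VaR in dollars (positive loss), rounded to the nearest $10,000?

σ_p = √(0.7²·3.57² + 0.3²·3.9² + 2·-0.12·0.7·0.3·3.57·3.9) = 2.629%.
σ_{10d} = 2.629% × √10 = 8.314%.
z(97.5%) = 1.960.
VaR = 1.960 × 8.314% = 16.295%; on $20,000,000 that is $3,259,000.

$3,260,000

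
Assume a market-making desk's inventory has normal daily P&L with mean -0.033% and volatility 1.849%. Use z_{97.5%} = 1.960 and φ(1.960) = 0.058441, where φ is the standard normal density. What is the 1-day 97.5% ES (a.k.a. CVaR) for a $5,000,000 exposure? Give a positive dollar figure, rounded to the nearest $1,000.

Tail multiplier: φ(z)/(1−α) = 0.058441 / 0.025 = 2.338.
ES = −(-0.033%) + 1.849% × 2.338 = 4.356%.
On $5,000,000: 0.04356 × $5,000,000 = $217,800.

$218,000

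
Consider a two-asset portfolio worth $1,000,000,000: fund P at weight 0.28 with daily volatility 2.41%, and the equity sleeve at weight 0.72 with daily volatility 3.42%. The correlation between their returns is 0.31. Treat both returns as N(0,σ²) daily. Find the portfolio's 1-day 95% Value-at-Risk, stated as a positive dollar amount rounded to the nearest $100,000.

σ_p² = 0.28²·2.41² + 0.72²·3.42² + 2·0.31·0.28·0.72·2.41·3.42 = 7.5490 (%²).
σ_p = √7.5490 = 2.748%.
At 95%, z = 1.645.
VaR = 1.645 × 2.748% = 4.520%; on $1,000,000,000 that is $45,200,000.

$45,200,000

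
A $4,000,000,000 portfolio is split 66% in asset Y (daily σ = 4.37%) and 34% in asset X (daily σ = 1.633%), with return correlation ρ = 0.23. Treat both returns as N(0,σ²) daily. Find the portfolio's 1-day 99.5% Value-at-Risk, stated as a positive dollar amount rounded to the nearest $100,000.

$315,300,000

σ_p² = 0.66²·4.37² + 0.34²·1.633² + 2·0.23·0.66·0.34·4.37·1.633 = 9.3635 (%²).
σ_p = √9.3635 = 3.060%.
At 99.5%, z = 2.576.
VaR = 2.576 × 3.060% = 7.883%; on $4,000,000,000 that is $315,320,000.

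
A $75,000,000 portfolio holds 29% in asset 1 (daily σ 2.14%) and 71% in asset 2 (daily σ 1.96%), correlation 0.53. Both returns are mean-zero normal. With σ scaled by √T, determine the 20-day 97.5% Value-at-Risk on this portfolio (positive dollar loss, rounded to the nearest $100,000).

σ_p = √(0.29²·2.14² + 0.71²·1.96² + 2·0.53·0.29·0.71·2.14·1.96) = 1.799%.
σ_{20d} = 1.799% × √20 = 8.045%.
z(97.5%) = 1.960.
VaR = 1.960 × 8.045% = 15.768%; on $75,000,000 that is $11,826,000.

$11,800,000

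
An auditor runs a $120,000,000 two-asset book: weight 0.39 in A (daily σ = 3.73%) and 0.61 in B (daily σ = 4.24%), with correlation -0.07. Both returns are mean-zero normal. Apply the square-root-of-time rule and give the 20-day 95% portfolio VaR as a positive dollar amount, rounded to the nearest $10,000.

σ_p = √(0.39²·3.73² + 0.61²·4.24² + 2·-0.07·0.39·0.61·3.73·4.24) = 2.877%.
σ_{20d} = 2.877% × √20 = 12.866%.
z(95%) = 1.645.
VaR = 1.645 × 12.866% = 21.165%; on $120,000,000 that is $25,398,000.

$25,400,000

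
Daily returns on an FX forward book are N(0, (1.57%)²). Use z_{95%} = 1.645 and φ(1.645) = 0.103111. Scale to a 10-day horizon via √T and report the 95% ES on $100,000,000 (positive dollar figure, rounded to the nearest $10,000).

$10,240,000

σ_{10d} = 1.57% × √10 = 4.965%.
ES multiplier = φ(z)/(1−α) = 0.103111/0.05 = 2.062.
ES = 4.965% × 2.062 = 10.238%; on $100,000,000: $10,238,000.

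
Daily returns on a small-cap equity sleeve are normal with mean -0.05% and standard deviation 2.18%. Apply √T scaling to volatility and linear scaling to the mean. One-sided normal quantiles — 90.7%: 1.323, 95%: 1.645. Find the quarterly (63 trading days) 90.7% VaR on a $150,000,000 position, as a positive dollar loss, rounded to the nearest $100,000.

σ_{63d} = 2.18% × √63 = 17.303%; μ_{63d} = 63 × -0.05% = -3.150%.
VaR = −(-3.150%) + 1.323 × 17.303% = 26.042%.
On $150,000,000: 0.26042 × $150,000,000 = $39,063,000.

$39,100,000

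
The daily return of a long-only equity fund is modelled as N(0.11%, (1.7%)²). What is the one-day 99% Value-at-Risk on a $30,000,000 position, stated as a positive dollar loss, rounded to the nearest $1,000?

$1,153,000

At 99% one-sided, z = 2.326.
VaR = −μ + z·σ = −(0.11%) + 2.326 × 1.7% = 3.844%.
On $30,000,000: 0.03844 × $30,000,000 = $1,153,200.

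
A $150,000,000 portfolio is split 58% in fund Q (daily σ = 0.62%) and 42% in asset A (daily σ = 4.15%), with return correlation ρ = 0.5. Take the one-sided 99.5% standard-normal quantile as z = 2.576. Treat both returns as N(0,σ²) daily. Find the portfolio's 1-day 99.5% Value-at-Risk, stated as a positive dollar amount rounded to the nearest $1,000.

$7,527,000

σ_p² = 0.58²·0.62² + 0.42²·4.15² + 2·0.5·0.58·0.42·0.62·4.15 = 3.7941 (%²).
σ_p = √3.7941 = 1.948%.
VaR = 2.576 × 1.948% = 5.018%; on $150,000,000 that is $7,527,000.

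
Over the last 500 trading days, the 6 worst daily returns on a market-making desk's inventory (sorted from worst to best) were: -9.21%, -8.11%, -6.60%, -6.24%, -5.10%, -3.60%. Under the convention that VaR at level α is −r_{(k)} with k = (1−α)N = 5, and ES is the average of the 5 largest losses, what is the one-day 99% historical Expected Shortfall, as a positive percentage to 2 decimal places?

The 5 worst returns sum to -35.26%.
ES = −(-35.26%) / 5 = 7.052% ≈ 7.05%.

7.05%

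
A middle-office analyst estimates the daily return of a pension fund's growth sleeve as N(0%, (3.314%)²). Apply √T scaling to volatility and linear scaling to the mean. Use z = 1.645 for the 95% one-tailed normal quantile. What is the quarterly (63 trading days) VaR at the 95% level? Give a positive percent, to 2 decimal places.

43.27%

σ_{63d} = 3.314% × √63 = 26.304%.
VaR = 1.645 × 26.304% = 43.270%.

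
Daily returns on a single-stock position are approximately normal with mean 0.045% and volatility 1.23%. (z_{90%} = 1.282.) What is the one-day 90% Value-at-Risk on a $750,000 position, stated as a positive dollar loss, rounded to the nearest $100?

$11,500

VaR = −μ + z·σ = −(0.045%) + 1.282 × 1.23% = 1.532%.
On $750,000: 0.01532 × $750,000 = $11,490.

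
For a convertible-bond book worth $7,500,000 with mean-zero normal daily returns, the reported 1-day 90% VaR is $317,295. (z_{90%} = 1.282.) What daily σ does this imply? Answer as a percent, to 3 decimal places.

VaR as a fraction: $317,295 / $7,500,000 = 4.231%.
σ = VaR / z = 4.231% / 1.282 = 3.300%.

3.300%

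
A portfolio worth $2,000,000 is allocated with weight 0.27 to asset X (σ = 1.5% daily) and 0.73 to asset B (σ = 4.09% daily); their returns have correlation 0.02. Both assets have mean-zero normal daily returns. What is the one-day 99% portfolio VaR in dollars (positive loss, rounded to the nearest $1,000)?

$141,000

σ_p² = 0.27²·1.5² + 0.73²·4.09² + 2·0.02·0.27·0.73·1.5·4.09 = 9.1268 (%²).
σ_p = √9.1268 = 3.021%.
At 99%, z = 2.326.
VaR = 2.326 × 3.021% = 7.027%; on $2,000,000 that is $140,540.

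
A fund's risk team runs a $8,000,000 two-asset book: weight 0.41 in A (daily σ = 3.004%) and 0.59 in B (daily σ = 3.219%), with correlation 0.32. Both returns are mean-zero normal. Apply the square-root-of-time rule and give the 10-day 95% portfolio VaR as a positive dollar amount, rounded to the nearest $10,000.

$1,070,000

σ_p = √(0.41²·3.004² + 0.59²·3.219² + 2·0.32·0.41·0.59·3.004·3.219) = 2.573%.
σ_{10d} = 2.573% × √10 = 8.137%.
z(95%) = 1.645.
VaR = 1.645 × 8.137% = 13.385%; on $8,000,000 that is $1,070,800.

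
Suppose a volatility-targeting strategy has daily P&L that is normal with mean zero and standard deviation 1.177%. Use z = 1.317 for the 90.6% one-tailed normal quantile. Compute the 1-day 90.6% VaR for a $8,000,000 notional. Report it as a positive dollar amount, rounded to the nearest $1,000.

VaR = z·σ = 1.317 × 1.177% = 1.550%.
On $8,000,000: 0.01550 × $8,000,000 = $124,000.

$124,000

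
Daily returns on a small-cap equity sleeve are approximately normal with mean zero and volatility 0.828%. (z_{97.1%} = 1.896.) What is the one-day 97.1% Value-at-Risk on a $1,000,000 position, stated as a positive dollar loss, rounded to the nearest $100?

VaR = z·σ = 1.896 × 0.828% = 1.570%.
On $1,000,000: 0.01570 × $1,000,000 = $15,700.

$15,700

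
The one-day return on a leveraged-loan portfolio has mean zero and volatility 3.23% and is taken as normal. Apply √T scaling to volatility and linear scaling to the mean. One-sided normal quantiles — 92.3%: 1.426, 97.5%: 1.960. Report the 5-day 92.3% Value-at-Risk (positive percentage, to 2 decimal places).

10.30%

σ_{5d} = 3.23% × √5 = 7.222%.
VaR = 1.426 × 7.222% = 10.299%.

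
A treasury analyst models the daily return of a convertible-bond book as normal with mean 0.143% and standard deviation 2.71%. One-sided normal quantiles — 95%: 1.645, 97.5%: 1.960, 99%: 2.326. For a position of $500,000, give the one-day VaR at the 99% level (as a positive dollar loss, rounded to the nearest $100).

$30,800

VaR = −μ + z·σ = −(0.143%) + 2.326 × 2.71% = 6.160%.
On $500,000: 0.06160 × $500,000 = $30,800.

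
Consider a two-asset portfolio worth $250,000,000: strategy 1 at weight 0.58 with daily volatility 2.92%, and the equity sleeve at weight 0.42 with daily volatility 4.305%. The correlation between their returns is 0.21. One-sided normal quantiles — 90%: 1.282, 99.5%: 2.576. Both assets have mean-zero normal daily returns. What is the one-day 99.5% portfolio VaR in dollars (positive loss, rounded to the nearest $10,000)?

$17,550,000

σ_p² = 0.58²·2.92² + 0.42²·4.305² + 2·0.21·0.58·0.42·2.92·4.305 = 7.4236 (%²).
σ_p = √7.4236 = 2.725%.
VaR = 2.576 × 2.725% = 7.020%; on $250,000,000 that is $17,550,000.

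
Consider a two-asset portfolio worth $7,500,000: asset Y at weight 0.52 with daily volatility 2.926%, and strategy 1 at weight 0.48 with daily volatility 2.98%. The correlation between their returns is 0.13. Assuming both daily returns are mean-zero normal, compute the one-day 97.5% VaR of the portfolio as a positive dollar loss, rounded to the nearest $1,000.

σ_p² = 0.52²·2.926² + 0.48²·2.98² + 2·0.13·0.52·0.48·2.926·2.98 = 4.9269 (%²).
σ_p = √4.9269 = 2.220%.
At 97.5%, z = 1.960.
VaR = 1.960 × 2.220% = 4.351%; on $7,500,000 that is $326,325.

$326,000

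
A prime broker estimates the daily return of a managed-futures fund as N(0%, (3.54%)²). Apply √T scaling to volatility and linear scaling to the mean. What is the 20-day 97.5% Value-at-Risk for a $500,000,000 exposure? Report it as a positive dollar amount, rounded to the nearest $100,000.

At 97.5%, z = 1.960.
σ_{20d} = 3.54% × √20 = 15.831%.
VaR = 1.960 × 15.831% = 31.029%.
On $500,000,000: 0.31029 × $500,000,000 = $155,145,000.

$155,100,000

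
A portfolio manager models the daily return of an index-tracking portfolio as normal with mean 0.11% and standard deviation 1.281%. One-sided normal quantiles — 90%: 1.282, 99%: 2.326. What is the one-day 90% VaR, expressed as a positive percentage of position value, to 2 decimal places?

VaR = −μ + z·σ = −(0.11%) + 1.282 × 1.281% = 1.532%.

1.53%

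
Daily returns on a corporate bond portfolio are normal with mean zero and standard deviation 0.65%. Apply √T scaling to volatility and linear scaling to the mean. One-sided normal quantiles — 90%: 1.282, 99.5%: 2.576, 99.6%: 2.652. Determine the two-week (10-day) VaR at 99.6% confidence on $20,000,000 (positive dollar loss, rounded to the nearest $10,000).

$1,090,000

σ_{10d} = 0.65% × √10 = 2.055%.
VaR = 2.652 × 2.055% = 5.450%.
On $20,000,000: 0.05450 × $20,000,000 = $1,090,000.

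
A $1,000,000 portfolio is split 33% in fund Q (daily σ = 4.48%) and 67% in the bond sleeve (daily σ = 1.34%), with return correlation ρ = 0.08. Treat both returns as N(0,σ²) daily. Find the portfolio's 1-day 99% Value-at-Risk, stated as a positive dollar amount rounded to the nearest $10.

$41,640

σ_p² = 0.33²·4.48² + 0.67²·1.34² + 2·0.08·0.33·0.67·4.48·1.34 = 3.2041 (%²).
σ_p = √3.2041 = 1.790%.
At 99%, z = 2.326.
VaR = 2.326 × 1.790% = 4.164%; on $1,000,000 that is $41,640.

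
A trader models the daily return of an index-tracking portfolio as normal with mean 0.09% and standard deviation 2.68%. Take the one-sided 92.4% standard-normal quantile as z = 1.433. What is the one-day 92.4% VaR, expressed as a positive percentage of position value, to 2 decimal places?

3.75%

VaR = −μ + z·σ = −(0.09%) + 1.433 × 2.68% = 3.750%.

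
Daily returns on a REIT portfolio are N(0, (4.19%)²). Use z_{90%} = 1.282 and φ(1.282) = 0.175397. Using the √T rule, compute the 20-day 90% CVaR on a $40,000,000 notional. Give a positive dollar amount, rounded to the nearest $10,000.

$13,150,000

σ_{20d} = 4.19% × √20 = 18.738%.
ES multiplier = φ(z)/(1−α) = 0.175397/0.1 = 1.754.
ES = 18.738% × 1.754 = 32.866%; on $40,000,000: $13,146,400.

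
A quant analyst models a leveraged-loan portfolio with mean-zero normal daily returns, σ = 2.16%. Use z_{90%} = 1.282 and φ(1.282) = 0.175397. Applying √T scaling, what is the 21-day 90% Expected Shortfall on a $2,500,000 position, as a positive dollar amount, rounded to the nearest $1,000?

σ_{21d} = 2.16% × √21 = 9.898%.
ES multiplier = φ(z)/(1−α) = 0.175397/0.1 = 1.754.
ES = 9.898% × 1.754 = 17.361%; on $2,500,000: $434,025.

$434,000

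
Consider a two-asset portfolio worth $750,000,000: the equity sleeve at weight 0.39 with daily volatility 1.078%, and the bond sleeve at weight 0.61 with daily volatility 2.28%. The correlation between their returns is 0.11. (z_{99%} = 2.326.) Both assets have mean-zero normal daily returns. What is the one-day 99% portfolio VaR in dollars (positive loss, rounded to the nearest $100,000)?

$26,100,000

σ_p² = 0.39²·1.078² + 0.61²·2.28² + 2·0.11·0.39·0.61·1.078·2.28 = 2.2397 (%²).
σ_p = √2.2397 = 1.497%.
VaR = 2.326 × 1.497% = 3.482%; on $750,000,000 that is $26,115,000.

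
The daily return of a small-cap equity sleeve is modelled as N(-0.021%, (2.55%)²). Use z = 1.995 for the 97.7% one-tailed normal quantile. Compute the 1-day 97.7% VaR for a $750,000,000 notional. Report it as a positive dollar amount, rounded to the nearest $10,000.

VaR = −μ + z·σ = −(-0.021%) + 1.995 × 2.55% = 5.108%.
On $750,000,000: 0.05108 × $750,000,000 = $38,310,000.

$38,310,000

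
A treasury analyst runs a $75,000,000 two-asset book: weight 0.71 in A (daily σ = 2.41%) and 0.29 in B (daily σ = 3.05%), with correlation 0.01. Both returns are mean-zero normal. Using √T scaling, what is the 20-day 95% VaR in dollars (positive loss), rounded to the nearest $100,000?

$10,700,000

σ_p = √(0.71²·2.41² + 0.29²·3.05² + 2·0.01·0.71·0.29·2.41·3.05) = 1.934%.
σ_{20d} = 1.934% × √20 = 8.649%.
z(95%) = 1.645.
VaR = 1.645 × 8.649% = 14.228%; on $75,000,000 that is $10,671,000.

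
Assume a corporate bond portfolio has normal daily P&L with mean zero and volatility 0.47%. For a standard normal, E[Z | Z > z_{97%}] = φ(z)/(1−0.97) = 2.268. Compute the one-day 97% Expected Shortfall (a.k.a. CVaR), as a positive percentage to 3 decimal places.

1.066%

ES = 0.47% × 2.268 = 1.066%.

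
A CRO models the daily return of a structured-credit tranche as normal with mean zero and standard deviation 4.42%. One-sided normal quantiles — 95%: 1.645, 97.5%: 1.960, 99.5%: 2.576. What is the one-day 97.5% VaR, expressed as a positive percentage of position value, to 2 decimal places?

VaR = z·σ = 1.960 × 4.42% = 8.663%.

8.66%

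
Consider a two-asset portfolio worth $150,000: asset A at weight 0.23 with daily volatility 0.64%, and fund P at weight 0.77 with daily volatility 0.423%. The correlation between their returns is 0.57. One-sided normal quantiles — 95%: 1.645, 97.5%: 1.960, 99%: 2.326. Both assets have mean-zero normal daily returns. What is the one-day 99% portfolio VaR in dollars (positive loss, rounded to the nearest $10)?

$1,490

σ_p² = 0.23²·0.64² + 0.77²·0.423² + 2·0.57·0.23·0.77·0.64·0.423 = 0.1824 (%²).
σ_p = √0.1824 = 0.427%.
VaR = 2.326 × 0.427% = 0.993%; on $150,000 that is $1,490.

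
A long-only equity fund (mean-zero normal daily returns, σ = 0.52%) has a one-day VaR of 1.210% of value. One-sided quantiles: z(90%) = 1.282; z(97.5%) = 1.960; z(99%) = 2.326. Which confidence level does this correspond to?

Implied z = VaR/σ = 1.210 / 0.52 = 2.327.
This matches z(99%) = 2.326.

99%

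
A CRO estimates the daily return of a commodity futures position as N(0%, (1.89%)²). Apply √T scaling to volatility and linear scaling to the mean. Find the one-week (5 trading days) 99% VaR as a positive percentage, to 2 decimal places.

9.83%

At 99%, z = 2.326.
σ_{5d} = 1.89% × √5 = 4.226%.
VaR = 2.326 × 4.226% = 9.830%.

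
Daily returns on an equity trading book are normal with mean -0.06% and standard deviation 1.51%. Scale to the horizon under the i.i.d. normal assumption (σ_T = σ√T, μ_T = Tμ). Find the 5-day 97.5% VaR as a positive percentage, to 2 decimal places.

6.92%

At 97.5%, z = 1.960.
σ_{5d} = 1.51% × √5 = 3.376%; μ_{5d} = 5 × -0.06% = -0.300%.
VaR = −(-0.300%) + 1.960 × 3.376% = 6.917%.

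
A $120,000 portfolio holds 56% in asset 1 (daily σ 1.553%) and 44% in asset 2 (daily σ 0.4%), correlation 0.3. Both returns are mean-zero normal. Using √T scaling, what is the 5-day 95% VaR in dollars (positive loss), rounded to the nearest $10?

σ_p = √(0.56²·1.553² + 0.44²·0.4² + 2·0.3·0.56·0.44·1.553·0.4) = 0.938%.
σ_{5d} = 0.938% × √5 = 2.097%.
z(95%) = 1.645.
VaR = 1.645 × 2.097% = 3.450%; on $120,000 that is $4,140.

$4,140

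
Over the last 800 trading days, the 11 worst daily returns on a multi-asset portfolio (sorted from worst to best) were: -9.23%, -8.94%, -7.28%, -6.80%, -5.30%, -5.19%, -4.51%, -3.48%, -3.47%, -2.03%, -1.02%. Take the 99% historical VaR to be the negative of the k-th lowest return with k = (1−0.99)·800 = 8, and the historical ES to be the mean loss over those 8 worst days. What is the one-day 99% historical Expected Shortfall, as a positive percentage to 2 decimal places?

6.34%

The 8 worst returns sum to -50.73%.
ES = −(-50.73%) / 8 = 6.34125% ≈ 6.34%.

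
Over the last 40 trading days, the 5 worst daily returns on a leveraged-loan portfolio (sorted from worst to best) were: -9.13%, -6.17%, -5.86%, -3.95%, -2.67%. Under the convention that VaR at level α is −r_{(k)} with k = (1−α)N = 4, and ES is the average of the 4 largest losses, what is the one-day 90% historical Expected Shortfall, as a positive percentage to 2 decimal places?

The 4 worst returns sum to -25.11%.
ES = −(-25.11%) / 4 = 6.2775% ≈ 6.28%.

6.28%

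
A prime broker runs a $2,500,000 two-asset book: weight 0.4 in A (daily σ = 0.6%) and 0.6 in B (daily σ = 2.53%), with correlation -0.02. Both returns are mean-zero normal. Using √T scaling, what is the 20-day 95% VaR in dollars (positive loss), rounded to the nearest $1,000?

$282,000

σ_p = √(0.4²·0.6² + 0.6²·2.53² + 2·-0.02·0.4·0.6·0.6·2.53) = 1.532%.
σ_{20d} = 1.532% × √20 = 6.851%.
z(95%) = 1.645.
VaR = 1.645 × 6.851% = 11.270%; on $2,500,000 that is $281,750.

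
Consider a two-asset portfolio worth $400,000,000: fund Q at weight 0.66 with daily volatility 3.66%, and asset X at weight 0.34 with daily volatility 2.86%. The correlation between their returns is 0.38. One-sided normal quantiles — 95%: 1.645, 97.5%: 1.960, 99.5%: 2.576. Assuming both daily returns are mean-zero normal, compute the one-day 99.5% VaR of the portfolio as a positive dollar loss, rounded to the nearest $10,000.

$30,160,000

σ_p² = 0.66²·3.66² + 0.34²·2.86² + 2·0.38·0.66·0.34·3.66·2.86 = 8.5659 (%²).
σ_p = √8.5659 = 2.927%.
VaR = 2.576 × 2.927% = 7.540%; on $400,000,000 that is $30,160,000.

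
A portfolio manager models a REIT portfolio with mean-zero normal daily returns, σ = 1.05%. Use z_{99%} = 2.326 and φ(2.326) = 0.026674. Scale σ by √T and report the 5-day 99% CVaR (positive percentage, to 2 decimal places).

6.26%

σ_{5d} = 1.05% × √5 = 2.348%.
ES multiplier = φ(z)/(1−α) = 0.026674/0.01 = 2.667.
ES = 2.348% × 2.667 = 6.262%.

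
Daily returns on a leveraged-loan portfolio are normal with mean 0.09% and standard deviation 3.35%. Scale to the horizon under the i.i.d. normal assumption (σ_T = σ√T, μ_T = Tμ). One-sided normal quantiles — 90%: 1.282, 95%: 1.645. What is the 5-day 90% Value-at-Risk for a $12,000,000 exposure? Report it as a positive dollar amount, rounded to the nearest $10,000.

$1,100,000

σ_{5d} = 3.35% × √5 = 7.491%; μ_{5d} = 5 × 0.09% = 0.450%.
VaR = −(0.450%) + 1.282 × 7.491% = 9.153%.
On $12,000,000: 0.09153 × $12,000,000 = $1,098,360.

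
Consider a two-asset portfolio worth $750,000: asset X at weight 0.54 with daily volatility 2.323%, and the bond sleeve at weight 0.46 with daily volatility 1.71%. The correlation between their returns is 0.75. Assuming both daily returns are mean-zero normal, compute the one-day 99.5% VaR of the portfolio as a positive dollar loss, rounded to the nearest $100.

$37,000

σ_p² = 0.54²·2.323² + 0.46²·1.71² + 2·0.75·0.54·0.46·2.323·1.71 = 3.6724 (%²).
σ_p = √3.6724 = 1.916%.
At 99.5%, z = 2.576.
VaR = 2.576 × 1.916% = 4.936%; on $750,000 that is $37,020.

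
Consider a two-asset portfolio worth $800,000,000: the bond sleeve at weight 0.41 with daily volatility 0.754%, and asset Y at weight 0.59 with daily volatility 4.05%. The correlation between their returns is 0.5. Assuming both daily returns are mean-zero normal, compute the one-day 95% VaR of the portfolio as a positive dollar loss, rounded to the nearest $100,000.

σ_p² = 0.41²·0.754² + 0.59²·4.05² + 2·0.5·0.41·0.59·0.754·4.05 = 6.5440 (%²).
σ_p = √6.5440 = 2.558%.
At 95%, z = 1.645.
VaR = 1.645 × 2.558% = 4.208%; on $800,000,000 that is $33,664,000.

$33,700,000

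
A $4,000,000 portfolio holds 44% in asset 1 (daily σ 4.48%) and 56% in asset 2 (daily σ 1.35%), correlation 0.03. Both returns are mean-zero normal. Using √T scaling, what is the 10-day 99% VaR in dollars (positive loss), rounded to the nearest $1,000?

$627,000

σ_p = √(0.44²·4.48² + 0.56²·1.35² + 2·0.03·0.44·0.56·4.48·1.35) = 2.132%.
σ_{10d} = 2.132% × √10 = 6.742%.
z(99%) = 2.326.
VaR = 2.326 × 6.742% = 15.682%; on $4,000,000 that is $627,280.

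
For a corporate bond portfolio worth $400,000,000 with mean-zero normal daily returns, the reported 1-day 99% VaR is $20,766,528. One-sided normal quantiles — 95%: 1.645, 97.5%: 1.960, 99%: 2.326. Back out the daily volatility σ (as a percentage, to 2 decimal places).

2.23%

VaR as a fraction: $20,766,528 / $400,000,000 = 5.192%.
σ = VaR / z = 5.192% / 2.326 = 2.232%.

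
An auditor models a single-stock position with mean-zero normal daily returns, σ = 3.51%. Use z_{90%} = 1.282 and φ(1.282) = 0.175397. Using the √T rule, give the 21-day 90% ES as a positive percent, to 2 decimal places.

σ_{21d} = 3.51% × √21 = 16.085%.
ES multiplier = φ(z)/(1−α) = 0.175397/0.1 = 1.754.
ES = 16.085% × 1.754 = 28.213%.

28.21%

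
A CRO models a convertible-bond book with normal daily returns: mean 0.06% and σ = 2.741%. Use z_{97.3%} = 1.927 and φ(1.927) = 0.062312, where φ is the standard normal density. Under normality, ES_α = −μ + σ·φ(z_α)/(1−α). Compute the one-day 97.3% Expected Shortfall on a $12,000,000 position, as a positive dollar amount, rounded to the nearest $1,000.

$752,000

Tail multiplier: φ(z)/(1−α) = 0.062312 / 0.027 = 2.308.
ES = −(0.06%) + 2.741% × 2.308 = 6.266%.
On $12,000,000: 0.06266 × $12,000,000 = $751,920.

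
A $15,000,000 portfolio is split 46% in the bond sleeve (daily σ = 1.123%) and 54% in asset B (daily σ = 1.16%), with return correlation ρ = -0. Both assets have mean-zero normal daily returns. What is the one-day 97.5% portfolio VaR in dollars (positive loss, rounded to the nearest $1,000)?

σ_p² = 0.46²·1.123² + 0.54²·1.16² + 2·-0·0.46·0.54·1.123·1.16 = 0.6592 (%²).
σ_p = √0.6592 = 0.812%.
At 97.5%, z = 1.960.
VaR = 1.960 × 0.812% = 1.592%; on $15,000,000 that is $238,800.

$239,000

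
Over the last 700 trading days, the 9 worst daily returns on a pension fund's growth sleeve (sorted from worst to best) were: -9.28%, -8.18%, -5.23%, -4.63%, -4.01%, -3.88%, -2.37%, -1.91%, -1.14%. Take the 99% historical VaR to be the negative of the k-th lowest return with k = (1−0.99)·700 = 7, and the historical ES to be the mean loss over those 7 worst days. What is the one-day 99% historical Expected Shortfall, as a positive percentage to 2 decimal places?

5.37%

The 7 worst returns sum to -37.58%.
ES = −(-37.58%) / 7 = 5.3685…% ≈ 5.37%.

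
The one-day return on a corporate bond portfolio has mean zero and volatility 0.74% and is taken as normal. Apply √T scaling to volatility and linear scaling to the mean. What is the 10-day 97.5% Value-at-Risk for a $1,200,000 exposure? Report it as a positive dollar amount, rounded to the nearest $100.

$55,000

At 97.5%, z = 1.960.
σ_{10d} = 0.74% × √10 = 2.340%.
VaR = 1.960 × 2.340% = 4.586%.
On $1,200,000: 0.04586 × $1,200,000 = $55,032.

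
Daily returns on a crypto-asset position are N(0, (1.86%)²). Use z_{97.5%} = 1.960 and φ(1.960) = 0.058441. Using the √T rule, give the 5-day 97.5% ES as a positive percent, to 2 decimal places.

σ_{5d} = 1.86% × √5 = 4.159%.
ES multiplier = φ(z)/(1−α) = 0.058441/0.025 = 2.338.
ES = 4.159% × 2.338 = 9.724%.

9.72%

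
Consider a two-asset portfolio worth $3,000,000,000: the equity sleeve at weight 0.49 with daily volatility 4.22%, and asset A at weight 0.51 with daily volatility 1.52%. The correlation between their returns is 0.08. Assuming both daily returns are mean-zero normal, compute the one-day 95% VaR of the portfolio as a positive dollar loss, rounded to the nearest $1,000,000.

$112,000,000

σ_p² = 0.49²·4.22² + 0.51²·1.52² + 2·0.08·0.49·0.51·4.22·1.52 = 5.1332 (%²).
σ_p = √5.1332 = 2.266%.
At 95%, z = 1.645.
VaR = 1.645 × 2.266% = 3.728%; on $3,000,000,000 that is $111,840,000.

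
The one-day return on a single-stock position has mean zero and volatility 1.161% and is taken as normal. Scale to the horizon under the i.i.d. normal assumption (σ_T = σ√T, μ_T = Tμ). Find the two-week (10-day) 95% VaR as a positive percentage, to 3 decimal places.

At 95%, z = 1.645.
σ_{10d} = 1.161% × √10 = 3.671%.
VaR = 1.645 × 3.671% = 6.039%.

6.039%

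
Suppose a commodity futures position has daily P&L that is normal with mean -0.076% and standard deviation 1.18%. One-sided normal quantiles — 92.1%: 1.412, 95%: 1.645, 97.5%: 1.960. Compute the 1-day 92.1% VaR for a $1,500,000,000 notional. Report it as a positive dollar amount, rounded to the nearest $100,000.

VaR = −μ + z·σ = −(-0.076%) + 1.412 × 1.18% = 1.742%.
On $1,500,000,000: 0.01742 × $1,500,000,000 = $26,130,000.

$26,100,000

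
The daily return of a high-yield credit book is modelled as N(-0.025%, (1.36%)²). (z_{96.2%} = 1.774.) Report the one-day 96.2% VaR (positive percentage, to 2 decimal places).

VaR = −μ + z·σ = −(-0.025%) + 1.774 × 1.36% = 2.438%.

2.44%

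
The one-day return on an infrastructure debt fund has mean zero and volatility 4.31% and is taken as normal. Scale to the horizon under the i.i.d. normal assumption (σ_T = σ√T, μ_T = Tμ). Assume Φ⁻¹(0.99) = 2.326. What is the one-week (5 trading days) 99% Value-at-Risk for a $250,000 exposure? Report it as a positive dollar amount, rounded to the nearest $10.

$56,040

σ_{5d} = 4.31% × √5 = 9.637%.
VaR = 2.326 × 9.637% = 22.416%.
On $250,000: 0.22416 × $250,000 = $56,040.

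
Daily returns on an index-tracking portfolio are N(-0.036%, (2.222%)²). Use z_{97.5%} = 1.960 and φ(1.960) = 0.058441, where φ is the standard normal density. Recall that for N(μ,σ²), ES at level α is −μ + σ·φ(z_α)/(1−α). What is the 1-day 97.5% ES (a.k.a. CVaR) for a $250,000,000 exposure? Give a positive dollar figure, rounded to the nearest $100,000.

$13,100,000

Tail multiplier: φ(z)/(1−α) = 0.058441 / 0.025 = 2.338.
ES = −(-0.036%) + 2.222% × 2.338 = 5.231%.
On $250,000,000: 0.05231 × $250,000,000 = $13,077,500.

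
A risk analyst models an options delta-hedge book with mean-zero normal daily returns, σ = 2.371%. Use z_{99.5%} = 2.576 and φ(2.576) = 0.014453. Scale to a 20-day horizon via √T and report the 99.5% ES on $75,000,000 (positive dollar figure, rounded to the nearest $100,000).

$23,000,000

σ_{20d} = 2.371% × √20 = 10.603%.
ES multiplier = φ(z)/(1−α) = 0.014453/0.005 = 2.891.
ES = 10.603% × 2.891 = 30.653%; on $75,000,000: $22,989,750.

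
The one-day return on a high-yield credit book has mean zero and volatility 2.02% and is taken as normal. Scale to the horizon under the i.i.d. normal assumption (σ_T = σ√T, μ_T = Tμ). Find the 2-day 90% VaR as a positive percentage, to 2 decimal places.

3.66%

At 90%, z = 1.282.
σ_{2d} = 2.02% × √2 = 2.857%.
VaR = 1.282 × 2.857% = 3.663%.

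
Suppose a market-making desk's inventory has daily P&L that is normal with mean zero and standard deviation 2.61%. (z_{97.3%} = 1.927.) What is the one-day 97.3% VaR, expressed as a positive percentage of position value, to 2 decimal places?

VaR = z·σ = 1.927 × 2.61% = 5.029%.

5.03%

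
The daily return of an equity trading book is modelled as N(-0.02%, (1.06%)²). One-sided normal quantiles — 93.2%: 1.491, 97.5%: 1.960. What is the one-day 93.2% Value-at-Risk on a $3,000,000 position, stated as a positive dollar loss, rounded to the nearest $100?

VaR = −μ + z·σ = −(-0.02%) + 1.491 × 1.06% = 1.600%.
On $3,000,000: 0.01600 × $3,000,000 = $48,000.

$48,000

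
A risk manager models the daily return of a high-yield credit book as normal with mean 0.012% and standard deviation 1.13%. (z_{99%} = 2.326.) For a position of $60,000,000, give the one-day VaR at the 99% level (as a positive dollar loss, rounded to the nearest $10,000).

$1,570,000

VaR = −μ + z·σ = −(0.012%) + 2.326 × 1.13% = 2.616%.
On $60,000,000: 0.02616 × $60,000,000 = $1,569,600.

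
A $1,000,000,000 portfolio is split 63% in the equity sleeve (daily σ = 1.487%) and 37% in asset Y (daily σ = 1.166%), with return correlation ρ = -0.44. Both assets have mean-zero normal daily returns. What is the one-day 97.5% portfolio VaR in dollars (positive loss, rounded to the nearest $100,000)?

σ_p² = 0.63²·1.487² + 0.37²·1.166² + 2·-0.44·0.63·0.37·1.487·1.166 = 0.7081 (%²).
σ_p = √0.7081 = 0.841%.
At 97.5%, z = 1.960.
VaR = 1.960 × 0.841% = 1.648%; on $1,000,000,000 that is $16,480,000.

$16,500,000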